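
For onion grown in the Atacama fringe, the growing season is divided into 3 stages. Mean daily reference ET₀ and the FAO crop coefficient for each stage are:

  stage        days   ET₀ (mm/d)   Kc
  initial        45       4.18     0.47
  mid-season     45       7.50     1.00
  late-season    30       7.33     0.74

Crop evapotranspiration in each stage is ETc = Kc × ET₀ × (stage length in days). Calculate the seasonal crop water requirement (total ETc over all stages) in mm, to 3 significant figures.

initial: 0.47 × 4.18 × 45 = 88.41 mm
mid-season: 1.00 × 7.50 × 45 = 337.50 mm
late-season: 0.74 × 7.33 × 30 = 162.73 mm
Seasonal total = 588.64 mm

589 mm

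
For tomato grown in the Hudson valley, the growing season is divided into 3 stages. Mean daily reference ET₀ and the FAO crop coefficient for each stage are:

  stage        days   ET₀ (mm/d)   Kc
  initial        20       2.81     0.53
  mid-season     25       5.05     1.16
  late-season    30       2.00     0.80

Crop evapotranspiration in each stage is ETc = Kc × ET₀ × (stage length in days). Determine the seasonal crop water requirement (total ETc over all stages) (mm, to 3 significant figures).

224 mm

initial: 0.53 × 2.81 × 20 = 29.79 mm
mid-season: 1.16 × 5.05 × 25 = 146.45 mm
late-season: 0.80 × 2.00 × 30 = 48.00 mm
Seasonal total = 224.24 mm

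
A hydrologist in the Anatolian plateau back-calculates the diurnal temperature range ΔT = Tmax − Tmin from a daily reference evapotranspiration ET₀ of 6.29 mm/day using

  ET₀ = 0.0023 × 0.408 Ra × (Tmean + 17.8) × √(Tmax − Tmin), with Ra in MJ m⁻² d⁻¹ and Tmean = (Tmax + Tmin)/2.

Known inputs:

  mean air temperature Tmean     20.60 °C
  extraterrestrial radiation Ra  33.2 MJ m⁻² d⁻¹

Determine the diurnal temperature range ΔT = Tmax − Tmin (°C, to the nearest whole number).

28 °C

√ΔT = ET₀ / [0.0023 × 0.408 × Ra × (Tmean+17.8)] = 6.29 / (0.0023 × 13.5456 × 38.40) = 5.2577
ΔT = 5.2577² = 27.643 °C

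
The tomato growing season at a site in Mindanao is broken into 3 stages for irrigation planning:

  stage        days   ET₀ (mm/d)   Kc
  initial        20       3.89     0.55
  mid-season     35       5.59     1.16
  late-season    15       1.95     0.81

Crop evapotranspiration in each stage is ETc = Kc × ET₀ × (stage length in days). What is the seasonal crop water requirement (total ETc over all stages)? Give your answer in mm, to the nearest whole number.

initial: 0.55 × 3.89 × 20 = 42.79 mm
mid-season: 1.16 × 5.59 × 35 = 226.95 mm
late-season: 0.81 × 1.95 × 15 = 23.69 mm
Seasonal total = 293.43 mm

293 mm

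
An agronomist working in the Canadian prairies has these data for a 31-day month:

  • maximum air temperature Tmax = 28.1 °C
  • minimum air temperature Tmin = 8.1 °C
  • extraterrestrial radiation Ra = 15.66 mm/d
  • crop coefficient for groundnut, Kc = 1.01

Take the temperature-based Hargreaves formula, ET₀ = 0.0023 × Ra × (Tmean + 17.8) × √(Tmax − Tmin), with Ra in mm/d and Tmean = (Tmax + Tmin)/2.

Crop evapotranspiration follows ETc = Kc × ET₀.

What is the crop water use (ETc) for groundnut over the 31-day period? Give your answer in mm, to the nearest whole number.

Tmean = (28.1 + 8.1)/2 = 18.10 °C
ET₀ = 0.0023 × 15.66 × (18.10 + 17.8) × √20.0 = 0.0023 × 15.66 × 35.90 × 4.4721 = 5.7826 mm/d
ETc = Kc × ET₀ = 1.01 × 5.7826 = 5.8404 mm/d
Over 31 days: 5.8404 × 31 = 181.052 mm

181 mm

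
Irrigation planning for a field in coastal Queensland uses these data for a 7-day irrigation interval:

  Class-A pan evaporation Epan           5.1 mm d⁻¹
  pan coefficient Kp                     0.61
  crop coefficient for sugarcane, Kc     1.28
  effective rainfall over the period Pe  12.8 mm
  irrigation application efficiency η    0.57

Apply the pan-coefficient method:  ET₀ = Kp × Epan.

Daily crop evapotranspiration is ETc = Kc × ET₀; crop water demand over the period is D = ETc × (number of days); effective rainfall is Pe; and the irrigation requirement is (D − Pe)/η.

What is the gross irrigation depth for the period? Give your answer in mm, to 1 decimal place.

26.4 mm

ET₀ = 0.61 × 5.1 = 3.1110 mm/d
ETc = Kc × ET₀ = 1.28 × 3.1110 = 3.9821 mm/d
Crop demand D = ETc × 7 d = 3.9821 × 7 = 27.875 mm
D − Pe = 27.875 − 12.8 = 15.075 mm
Gross irrigation = 15.075 / 0.57 = 26.447 mm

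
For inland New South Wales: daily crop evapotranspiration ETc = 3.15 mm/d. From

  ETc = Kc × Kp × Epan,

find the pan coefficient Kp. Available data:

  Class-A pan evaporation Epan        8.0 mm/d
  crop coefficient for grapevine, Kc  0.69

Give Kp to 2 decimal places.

0.57

ETc = Kc × Kp × Epan  ⇒  Kp = ETc / (Kc × Epan)
Kp = 3.15 / (0.69 × 8.0) = 3.15 / 5.520 = 0.5707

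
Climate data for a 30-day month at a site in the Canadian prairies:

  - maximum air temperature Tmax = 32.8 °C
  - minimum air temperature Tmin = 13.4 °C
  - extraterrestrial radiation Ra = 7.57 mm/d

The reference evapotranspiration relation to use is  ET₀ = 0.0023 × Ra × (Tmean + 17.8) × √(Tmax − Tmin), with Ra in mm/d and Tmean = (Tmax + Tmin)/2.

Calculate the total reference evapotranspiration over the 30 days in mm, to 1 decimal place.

94.1 mm

Tmean = (32.8 + 13.4)/2 = 23.10 °C
ET₀ = 0.0023 × 7.57 × (23.10 + 17.8) × √19.4 = 0.0023 × 7.57 × 40.90 × 4.4045 = 3.1365 mm/d
Over 30 days: 3.1365 × 30 = 94.095 mm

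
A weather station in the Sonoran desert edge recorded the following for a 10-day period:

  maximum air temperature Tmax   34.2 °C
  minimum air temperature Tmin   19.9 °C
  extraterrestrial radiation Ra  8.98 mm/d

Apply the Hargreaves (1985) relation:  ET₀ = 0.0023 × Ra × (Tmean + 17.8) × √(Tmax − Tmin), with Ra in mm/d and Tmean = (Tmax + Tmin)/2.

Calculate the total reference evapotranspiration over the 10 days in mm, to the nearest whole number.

35 mm

Tmean = (34.2 + 19.9)/2 = 27.05 °C
ET₀ = 0.0023 × 8.98 × (27.05 + 17.8) × √14.3 = 0.0023 × 8.98 × 44.85 × 3.7815 = 3.5029 mm/d
Over 10 days: 3.5029 × 10 = 35.029 mm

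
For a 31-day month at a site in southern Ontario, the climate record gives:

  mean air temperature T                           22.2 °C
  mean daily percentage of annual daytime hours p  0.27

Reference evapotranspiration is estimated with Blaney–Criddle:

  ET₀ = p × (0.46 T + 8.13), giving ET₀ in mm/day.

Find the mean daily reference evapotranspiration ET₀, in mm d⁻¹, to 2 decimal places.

4.95 mm d⁻¹

ET₀ = 0.27 × (0.46 × 22.2 + 8.13) = 0.27 × 18.342 = 4.9523 mm/d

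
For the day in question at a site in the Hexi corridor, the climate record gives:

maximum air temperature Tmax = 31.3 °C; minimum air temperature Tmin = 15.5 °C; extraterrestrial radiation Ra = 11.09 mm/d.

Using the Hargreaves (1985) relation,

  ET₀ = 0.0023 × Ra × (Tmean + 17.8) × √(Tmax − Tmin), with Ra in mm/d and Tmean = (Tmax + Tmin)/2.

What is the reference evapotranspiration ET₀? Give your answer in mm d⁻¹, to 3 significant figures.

4.18 mm d⁻¹

Tmean = (31.3 + 15.5)/2 = 23.40 °C
ET₀ = 0.0023 × 11.09 × (23.40 + 17.8) × √15.8 = 0.0023 × 11.09 × 41.20 × 3.9749 = 4.1772 mm/d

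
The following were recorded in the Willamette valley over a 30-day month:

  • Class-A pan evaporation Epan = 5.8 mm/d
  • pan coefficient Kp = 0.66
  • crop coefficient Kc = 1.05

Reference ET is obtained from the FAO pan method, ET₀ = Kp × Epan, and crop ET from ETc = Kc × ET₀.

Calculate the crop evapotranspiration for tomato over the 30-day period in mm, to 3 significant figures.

121 mm

ET₀ = 0.66 × 5.8 = 3.8280 mm/d
ETc = Kc × ET₀ = 1.05 × 3.8280 = 4.0194 mm/d
Over 30 days: 4.0194 × 30 = 120.582 mm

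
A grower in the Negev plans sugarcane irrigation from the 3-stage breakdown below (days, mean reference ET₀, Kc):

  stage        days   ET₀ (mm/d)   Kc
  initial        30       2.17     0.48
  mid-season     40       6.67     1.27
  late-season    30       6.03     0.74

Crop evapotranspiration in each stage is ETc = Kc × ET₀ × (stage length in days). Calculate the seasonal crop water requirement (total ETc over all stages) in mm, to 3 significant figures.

initial: 0.48 × 2.17 × 30 = 31.25 mm
mid-season: 1.27 × 6.67 × 40 = 338.84 mm
late-season: 0.74 × 6.03 × 30 = 133.87 mm
Seasonal total = 503.96 mm

504 mm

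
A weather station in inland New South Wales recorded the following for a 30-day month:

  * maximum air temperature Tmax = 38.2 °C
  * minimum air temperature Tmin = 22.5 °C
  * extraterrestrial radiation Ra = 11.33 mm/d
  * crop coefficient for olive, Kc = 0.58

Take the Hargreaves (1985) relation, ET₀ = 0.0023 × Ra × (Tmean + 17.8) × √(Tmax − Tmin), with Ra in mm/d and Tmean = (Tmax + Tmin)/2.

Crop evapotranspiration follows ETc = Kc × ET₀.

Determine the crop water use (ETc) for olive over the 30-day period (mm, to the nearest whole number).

87 mm

Tmean = (38.2 + 22.5)/2 = 30.35 °C
ET₀ = 0.0023 × 11.33 × (30.35 + 17.8) × √15.7 = 0.0023 × 11.33 × 48.15 × 3.9623 = 4.9717 mm/d
ETc = Kc × ET₀ = 0.58 × 4.9717 = 2.8836 mm/d
Over 30 days: 2.8836 × 30 = 86.508 mm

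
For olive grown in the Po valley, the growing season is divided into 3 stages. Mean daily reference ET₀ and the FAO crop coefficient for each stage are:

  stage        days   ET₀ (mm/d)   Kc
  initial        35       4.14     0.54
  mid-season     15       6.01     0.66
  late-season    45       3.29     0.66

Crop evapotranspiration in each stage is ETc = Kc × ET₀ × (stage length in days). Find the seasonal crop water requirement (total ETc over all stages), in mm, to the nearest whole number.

235 mm

initial: 0.54 × 4.14 × 35 = 78.25 mm
mid-season: 0.66 × 6.01 × 15 = 59.50 mm
late-season: 0.66 × 3.29 × 45 = 97.71 mm
Seasonal total = 235.46 mm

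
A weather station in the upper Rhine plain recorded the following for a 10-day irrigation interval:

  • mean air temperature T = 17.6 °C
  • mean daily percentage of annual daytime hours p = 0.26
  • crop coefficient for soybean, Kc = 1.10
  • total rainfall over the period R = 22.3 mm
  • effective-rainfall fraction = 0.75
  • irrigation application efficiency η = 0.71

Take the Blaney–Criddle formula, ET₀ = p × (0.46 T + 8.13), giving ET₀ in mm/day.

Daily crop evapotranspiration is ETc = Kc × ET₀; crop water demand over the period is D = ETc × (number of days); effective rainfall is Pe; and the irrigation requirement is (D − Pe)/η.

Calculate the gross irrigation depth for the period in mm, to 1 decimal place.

41.8 mm

ET₀ = 0.26 × (0.46 × 17.6 + 8.13) = 0.26 × 16.226 = 4.2188 mm/d
ETc = Kc × ET₀ = 1.10 × 4.2188 = 4.6407 mm/d
Crop demand D = ETc × 10 d = 4.6407 × 10 = 46.407 mm
Pe = 0.75 × 22.3 = 16.725 mm
D − Pe = 46.407 − 16.725 = 29.682 mm
Gross irrigation = 29.682 / 0.71 = 41.806 mm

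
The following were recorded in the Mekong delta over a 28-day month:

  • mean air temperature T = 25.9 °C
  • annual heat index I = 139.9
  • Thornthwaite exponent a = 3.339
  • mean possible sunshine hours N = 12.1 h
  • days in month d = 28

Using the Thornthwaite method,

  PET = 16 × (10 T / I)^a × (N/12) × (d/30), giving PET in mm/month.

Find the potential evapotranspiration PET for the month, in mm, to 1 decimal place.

10T/I = 10 × 25.9 / 139.9 = 1.8513
(10T/I)^a = 1.8513^3.339 = 7.8182
Uncorrected PET = 16 × 7.8182 = 125.091 mm
Correction = (N/12)(d/30) = (12.1/12)(28/30) = 0.9411
PET = 125.091 × 0.9411 = 117.723 mm/month

117.7 mm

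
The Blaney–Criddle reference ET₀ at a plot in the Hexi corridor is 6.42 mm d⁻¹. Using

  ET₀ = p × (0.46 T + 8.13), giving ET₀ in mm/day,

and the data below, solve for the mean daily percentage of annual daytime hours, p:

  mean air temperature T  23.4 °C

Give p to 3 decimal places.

0.340

p = ET₀ / (0.46 T + 8.13) = 6.42 / (0.46 × 23.4 + 8.13) = 6.42 / 18.894 = 0.3398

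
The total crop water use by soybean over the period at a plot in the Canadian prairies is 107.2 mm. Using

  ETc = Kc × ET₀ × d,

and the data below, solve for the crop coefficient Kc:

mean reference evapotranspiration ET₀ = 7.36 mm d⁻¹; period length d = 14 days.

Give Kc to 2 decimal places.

ETc = Kc × ET₀ × d  ⇒  Kc = ETc / (ET₀ × d)
Kc = 107.2 / (7.36 × 14) = 107.2 / 103.04 = 1.0404

1.04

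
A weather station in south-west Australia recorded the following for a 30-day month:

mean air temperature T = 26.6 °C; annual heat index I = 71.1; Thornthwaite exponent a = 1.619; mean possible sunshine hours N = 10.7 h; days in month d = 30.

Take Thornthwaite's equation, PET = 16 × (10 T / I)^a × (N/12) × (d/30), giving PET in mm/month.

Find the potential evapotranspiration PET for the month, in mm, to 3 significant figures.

121 mm

10T/I = 10 × 26.6 / 71.1 = 3.7412
(10T/I)^a = 3.7412^1.619 = 8.4665
Uncorrected PET = 16 × 8.4665 = 135.464 mm
Correction = (N/12)(d/30) = (10.7/12)(30/30) = 0.8917
PET = 135.464 × 0.8917 = 120.793 mm/month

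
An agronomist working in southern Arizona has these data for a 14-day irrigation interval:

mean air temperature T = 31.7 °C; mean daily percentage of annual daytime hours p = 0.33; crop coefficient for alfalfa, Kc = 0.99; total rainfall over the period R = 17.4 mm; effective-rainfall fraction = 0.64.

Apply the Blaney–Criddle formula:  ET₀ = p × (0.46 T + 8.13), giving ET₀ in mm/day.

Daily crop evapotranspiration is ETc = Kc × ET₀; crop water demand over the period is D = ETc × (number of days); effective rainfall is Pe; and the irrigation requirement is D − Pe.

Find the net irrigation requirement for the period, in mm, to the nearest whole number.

ET₀ = 0.33 × (0.46 × 31.7 + 8.13) = 0.33 × 22.712 = 7.4950 mm/d
ETc = Kc × ET₀ = 0.99 × 7.4950 = 7.4201 mm/d
Crop demand D = ETc × 14 d = 7.4201 × 14 = 103.881 mm
Pe = 0.64 × 17.4 = 11.136 mm
D − Pe = 103.881 − 11.136 = 92.745 mm

93 mm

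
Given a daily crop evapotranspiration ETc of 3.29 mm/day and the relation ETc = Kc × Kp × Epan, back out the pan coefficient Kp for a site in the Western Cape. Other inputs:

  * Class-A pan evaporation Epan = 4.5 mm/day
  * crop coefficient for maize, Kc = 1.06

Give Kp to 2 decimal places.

0.69

ETc = Kc × Kp × Epan  ⇒  Kp = ETc / (Kc × Epan)
Kp = 3.29 / (1.06 × 4.5) = 3.29 / 4.770 = 0.6897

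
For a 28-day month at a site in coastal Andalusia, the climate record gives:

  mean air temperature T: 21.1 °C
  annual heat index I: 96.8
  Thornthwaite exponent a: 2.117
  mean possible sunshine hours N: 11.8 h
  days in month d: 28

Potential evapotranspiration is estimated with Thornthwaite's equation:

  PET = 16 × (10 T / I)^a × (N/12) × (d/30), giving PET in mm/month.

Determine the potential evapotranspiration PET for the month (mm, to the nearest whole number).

10T/I = 10 × 21.1 / 96.8 = 2.1798
(10T/I)^a = 2.1798^2.117 = 5.2051
Uncorrected PET = 16 × 5.2051 = 83.282 mm
Correction = (N/12)(d/30) = (11.8/12)(28/30) = 0.9178
PET = 83.282 × 0.9178 = 76.436 mm/month

76 mm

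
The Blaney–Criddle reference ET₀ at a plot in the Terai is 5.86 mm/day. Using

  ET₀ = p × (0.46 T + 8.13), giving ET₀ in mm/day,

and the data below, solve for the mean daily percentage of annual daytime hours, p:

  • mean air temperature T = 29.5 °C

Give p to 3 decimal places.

0.270

p = ET₀ / (0.46 T + 8.13) = 5.86 / (0.46 × 29.5 + 8.13) = 5.86 / 21.700 = 0.2700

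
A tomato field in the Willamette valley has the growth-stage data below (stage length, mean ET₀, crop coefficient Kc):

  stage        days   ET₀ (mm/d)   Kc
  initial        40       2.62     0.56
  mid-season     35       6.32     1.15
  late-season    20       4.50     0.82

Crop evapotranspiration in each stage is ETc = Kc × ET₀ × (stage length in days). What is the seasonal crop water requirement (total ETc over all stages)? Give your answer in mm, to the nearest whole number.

initial: 0.56 × 2.62 × 40 = 58.69 mm
mid-season: 1.15 × 6.32 × 35 = 254.38 mm
late-season: 0.82 × 4.50 × 20 = 73.80 mm
Seasonal total = 386.87 mm

387 mm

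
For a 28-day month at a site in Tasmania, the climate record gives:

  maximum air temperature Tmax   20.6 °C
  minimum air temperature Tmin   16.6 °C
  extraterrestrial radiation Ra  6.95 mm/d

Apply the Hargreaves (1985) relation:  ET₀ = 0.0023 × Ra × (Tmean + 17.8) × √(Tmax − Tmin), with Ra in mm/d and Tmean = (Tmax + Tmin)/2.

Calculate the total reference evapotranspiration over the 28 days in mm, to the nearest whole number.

33 mm

Tmean = (20.6 + 16.6)/2 = 18.60 °C
ET₀ = 0.0023 × 6.95 × (18.60 + 17.8) × √4.0 = 0.0023 × 6.95 × 36.40 × 2.0000 = 1.1637 mm/d
Over 28 days: 1.1637 × 28 = 32.584 mm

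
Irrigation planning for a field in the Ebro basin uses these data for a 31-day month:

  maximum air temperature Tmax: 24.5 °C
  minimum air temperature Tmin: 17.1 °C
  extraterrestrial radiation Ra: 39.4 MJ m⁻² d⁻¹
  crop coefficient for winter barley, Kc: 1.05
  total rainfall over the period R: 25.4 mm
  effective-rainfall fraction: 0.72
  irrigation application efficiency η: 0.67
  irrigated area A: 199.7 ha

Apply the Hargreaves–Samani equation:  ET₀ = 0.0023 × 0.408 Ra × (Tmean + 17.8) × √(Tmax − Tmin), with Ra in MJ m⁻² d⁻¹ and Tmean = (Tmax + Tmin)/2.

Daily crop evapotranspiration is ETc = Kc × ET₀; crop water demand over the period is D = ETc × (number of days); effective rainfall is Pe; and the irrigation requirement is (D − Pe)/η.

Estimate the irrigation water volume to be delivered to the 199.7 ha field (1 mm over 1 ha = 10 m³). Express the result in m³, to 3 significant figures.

Tmean = (24.5 + 17.1)/2 = 20.80 °C
0.408 Ra = 0.408 × 39.4 = 16.0752 mm/d equivalent
ET₀ = 0.0023 × 16.0752 × (20.80 + 17.8) × √7.4 = 0.0023 × 16.0752 × 38.60 × 2.7203 = 3.8823 mm/d
ETc = Kc × ET₀ = 1.05 × 3.8823 = 4.0764 mm/d
Crop demand D = ETc × 31 d = 4.0764 × 31 = 126.368 mm
Pe = 0.72 × 25.4 = 18.288 mm
D − Pe = 126.368 − 18.288 = 108.080 mm
Gross irrigation = 108.080 / 0.67 = 161.313 mm
Volume = 161.313 mm × 199.7 ha × 10 = 322142.1 m³

322000 m³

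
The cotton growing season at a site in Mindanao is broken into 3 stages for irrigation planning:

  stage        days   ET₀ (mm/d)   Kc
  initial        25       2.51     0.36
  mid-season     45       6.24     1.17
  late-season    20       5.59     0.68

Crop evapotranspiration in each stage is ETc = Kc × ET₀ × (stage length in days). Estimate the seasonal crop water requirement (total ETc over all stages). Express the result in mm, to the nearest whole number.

427 mm

initial: 0.36 × 2.51 × 25 = 22.59 mm
mid-season: 1.17 × 6.24 × 45 = 328.54 mm
late-season: 0.68 × 5.59 × 20 = 76.02 mm
Seasonal total = 427.15 mm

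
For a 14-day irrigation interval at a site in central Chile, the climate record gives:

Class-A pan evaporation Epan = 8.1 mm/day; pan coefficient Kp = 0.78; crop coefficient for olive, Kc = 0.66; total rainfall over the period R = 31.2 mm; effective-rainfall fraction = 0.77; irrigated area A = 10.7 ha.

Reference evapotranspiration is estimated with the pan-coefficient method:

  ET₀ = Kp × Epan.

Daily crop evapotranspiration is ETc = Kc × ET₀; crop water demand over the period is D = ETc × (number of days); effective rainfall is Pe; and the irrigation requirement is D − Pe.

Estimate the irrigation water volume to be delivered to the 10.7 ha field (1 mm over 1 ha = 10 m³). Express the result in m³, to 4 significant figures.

3676 m³

ET₀ = 0.78 × 8.1 = 6.3180 mm/d
ETc = Kc × ET₀ = 0.66 × 6.3180 = 4.1699 mm/d
Crop demand D = ETc × 14 d = 4.1699 × 14 = 58.379 mm
Pe = 0.77 × 31.2 = 24.024 mm
D − Pe = 58.379 − 24.024 = 34.355 mm
Volume = 34.355 mm × 10.7 ha × 10 = 3676.0 m³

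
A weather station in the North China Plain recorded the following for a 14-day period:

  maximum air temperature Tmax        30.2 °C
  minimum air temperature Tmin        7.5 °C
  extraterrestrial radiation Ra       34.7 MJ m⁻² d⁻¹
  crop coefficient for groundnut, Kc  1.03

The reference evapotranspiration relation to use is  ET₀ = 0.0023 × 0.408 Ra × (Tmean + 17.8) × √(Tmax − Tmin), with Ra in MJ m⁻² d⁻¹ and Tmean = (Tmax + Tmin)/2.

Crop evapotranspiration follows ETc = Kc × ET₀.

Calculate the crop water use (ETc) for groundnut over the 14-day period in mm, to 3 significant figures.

82.0 mm

Tmean = (30.2 + 7.5)/2 = 18.85 °C
0.408 Ra = 0.408 × 34.7 = 14.1576 mm/d equivalent
ET₀ = 0.0023 × 14.1576 × (18.85 + 17.8) × √22.7 = 0.0023 × 14.1576 × 36.65 × 4.7645 = 5.6860 mm/d
ETc = Kc × ET₀ = 1.03 × 5.6860 = 5.8566 mm/d
Over 14 days: 5.8566 × 14 = 81.992 mm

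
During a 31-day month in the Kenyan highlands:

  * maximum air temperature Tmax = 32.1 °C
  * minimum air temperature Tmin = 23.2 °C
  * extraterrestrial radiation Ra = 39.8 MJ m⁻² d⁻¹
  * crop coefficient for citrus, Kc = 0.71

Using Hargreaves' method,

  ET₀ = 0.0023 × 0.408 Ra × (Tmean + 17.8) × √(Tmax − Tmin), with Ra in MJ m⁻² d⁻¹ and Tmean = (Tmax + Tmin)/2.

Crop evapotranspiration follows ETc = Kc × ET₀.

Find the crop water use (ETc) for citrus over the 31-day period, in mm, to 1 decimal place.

Tmean = (32.1 + 23.2)/2 = 27.65 °C
0.408 Ra = 0.408 × 39.8 = 16.2384 mm/d equivalent
ET₀ = 0.0023 × 16.2384 × (27.65 + 17.8) × √8.9 = 0.0023 × 16.2384 × 45.45 × 2.9833 = 5.0641 mm/d
ETc = Kc × ET₀ = 0.71 × 5.0641 = 3.5955 mm/d
Over 31 days: 3.5955 × 31 = 111.461 mm

111.5 mm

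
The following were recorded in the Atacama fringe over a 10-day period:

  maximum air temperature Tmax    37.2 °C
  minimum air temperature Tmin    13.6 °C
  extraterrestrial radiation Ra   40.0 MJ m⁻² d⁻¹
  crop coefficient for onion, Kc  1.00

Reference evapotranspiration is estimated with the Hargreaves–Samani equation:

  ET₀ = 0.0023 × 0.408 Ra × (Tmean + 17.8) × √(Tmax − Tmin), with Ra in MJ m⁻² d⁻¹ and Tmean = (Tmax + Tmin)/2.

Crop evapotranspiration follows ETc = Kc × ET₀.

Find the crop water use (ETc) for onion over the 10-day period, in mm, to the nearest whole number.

Tmean = (37.2 + 13.6)/2 = 25.40 °C
0.408 Ra = 0.408 × 40.0 = 16.3200 mm/d equivalent
ET₀ = 0.0023 × 16.3200 × (25.40 + 17.8) × √23.6 = 0.0023 × 16.3200 × 43.20 × 4.8580 = 7.8775 mm/d
ETc = Kc × ET₀ = 1.00 × 7.8775 = 7.8775 mm/d
Over 10 days: 7.8775 × 10 = 78.775 mm

79 mm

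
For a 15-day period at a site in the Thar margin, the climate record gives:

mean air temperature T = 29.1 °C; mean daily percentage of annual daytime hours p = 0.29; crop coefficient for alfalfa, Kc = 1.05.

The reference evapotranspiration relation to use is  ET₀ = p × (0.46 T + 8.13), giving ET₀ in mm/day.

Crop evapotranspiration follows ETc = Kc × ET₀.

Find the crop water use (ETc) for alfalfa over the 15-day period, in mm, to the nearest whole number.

98 mm

ET₀ = 0.29 × (0.46 × 29.1 + 8.13) = 0.29 × 21.516 = 6.2396 mm/d
ETc = Kc × ET₀ = 1.05 × 6.2396 = 6.5516 mm/d
Over 15 days: 6.5516 × 15 = 98.274 mm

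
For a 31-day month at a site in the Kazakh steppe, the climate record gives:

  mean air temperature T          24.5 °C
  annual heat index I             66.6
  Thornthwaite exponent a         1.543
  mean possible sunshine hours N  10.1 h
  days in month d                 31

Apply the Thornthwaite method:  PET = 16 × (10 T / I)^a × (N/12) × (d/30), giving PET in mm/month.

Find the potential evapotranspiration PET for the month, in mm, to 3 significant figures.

10T/I = 10 × 24.5 / 66.6 = 3.6787
(10T/I)^a = 3.6787^1.543 = 7.4622
Uncorrected PET = 16 × 7.4622 = 119.395 mm
Correction = (N/12)(d/30) = (10.1/12)(31/30) = 0.8697
PET = 119.395 × 0.8697 = 103.838 mm/month

104 mm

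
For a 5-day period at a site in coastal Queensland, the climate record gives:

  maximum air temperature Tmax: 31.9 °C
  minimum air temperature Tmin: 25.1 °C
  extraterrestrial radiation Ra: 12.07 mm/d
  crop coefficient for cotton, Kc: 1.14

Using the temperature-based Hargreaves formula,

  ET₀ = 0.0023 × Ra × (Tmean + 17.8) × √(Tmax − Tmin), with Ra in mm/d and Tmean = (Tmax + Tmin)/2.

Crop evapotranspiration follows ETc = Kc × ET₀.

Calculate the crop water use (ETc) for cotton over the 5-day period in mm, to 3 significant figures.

19.1 mm

Tmean = (31.9 + 25.1)/2 = 28.50 °C
ET₀ = 0.0023 × 12.07 × (28.50 + 17.8) × √6.8 = 0.0023 × 12.07 × 46.30 × 2.6077 = 3.3518 mm/d
ETc = Kc × ET₀ = 1.14 × 3.3518 = 3.8211 mm/d
Over 5 days: 3.8211 × 5 = 19.106 mm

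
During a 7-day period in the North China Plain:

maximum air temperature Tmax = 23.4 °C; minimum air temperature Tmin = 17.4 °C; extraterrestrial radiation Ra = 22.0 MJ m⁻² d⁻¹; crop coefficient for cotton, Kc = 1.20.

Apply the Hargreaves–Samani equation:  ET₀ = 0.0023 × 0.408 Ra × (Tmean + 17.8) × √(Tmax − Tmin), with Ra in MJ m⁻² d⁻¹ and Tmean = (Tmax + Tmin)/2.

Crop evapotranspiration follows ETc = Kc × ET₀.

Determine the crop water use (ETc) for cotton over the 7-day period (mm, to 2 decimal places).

Tmean = (23.4 + 17.4)/2 = 20.40 °C
0.408 Ra = 0.408 × 22.0 = 8.9760 mm/d equivalent
ET₀ = 0.0023 × 8.9760 × (20.40 + 17.8) × √6.0 = 0.0023 × 8.9760 × 38.20 × 2.4495 = 1.9318 mm/d
ETc = Kc × ET₀ = 1.20 × 1.9318 = 2.3182 mm/d
Over 7 days: 2.3182 × 7 = 16.227 mm

16.23 mm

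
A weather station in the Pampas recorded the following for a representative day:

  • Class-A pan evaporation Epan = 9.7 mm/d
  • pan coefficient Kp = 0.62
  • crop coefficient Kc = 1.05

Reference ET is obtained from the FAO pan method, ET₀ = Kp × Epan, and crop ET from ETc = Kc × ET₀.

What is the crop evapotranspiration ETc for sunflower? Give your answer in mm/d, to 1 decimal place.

6.3 mm/d

ET₀ = 0.62 × 9.7 = 6.0140 mm/d
ETc = Kc × ET₀ = 1.05 × 6.0140 = 6.3147 mm/d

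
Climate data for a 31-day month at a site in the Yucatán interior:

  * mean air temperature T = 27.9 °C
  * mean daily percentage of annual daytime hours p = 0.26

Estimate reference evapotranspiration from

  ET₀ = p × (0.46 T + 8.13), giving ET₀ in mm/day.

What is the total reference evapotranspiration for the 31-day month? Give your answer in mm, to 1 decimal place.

169.0 mm

ET₀ = 0.26 × (0.46 × 27.9 + 8.13) = 0.26 × 20.964 = 5.4506 mm/d
Monthly total = 5.4506 × 31 = 168.969 mm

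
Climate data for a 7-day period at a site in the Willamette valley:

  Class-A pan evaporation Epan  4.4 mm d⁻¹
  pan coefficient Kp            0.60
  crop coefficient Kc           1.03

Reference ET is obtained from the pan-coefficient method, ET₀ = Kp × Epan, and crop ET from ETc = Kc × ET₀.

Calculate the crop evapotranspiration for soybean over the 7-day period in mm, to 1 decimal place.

ET₀ = 0.60 × 4.4 = 2.6400 mm/d
ETc = Kc × ET₀ = 1.03 × 2.6400 = 2.7192 mm/d
Over 7 days: 2.7192 × 7 = 19.034 mm

19.0 mm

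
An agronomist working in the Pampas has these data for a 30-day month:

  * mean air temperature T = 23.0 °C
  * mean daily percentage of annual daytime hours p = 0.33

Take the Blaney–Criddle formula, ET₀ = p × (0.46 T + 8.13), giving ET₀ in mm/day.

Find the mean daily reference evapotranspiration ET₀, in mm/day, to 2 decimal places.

ET₀ = 0.33 × (0.46 × 23.0 + 8.13) = 0.33 × 18.710 = 6.1743 mm/d

6.17 mm/day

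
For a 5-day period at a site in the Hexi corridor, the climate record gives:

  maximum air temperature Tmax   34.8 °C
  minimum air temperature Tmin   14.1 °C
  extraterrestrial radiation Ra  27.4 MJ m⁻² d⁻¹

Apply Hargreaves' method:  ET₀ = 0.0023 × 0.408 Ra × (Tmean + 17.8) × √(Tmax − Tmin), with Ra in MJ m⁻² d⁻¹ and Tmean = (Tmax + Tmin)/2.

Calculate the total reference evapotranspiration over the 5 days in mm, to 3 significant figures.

Tmean = (34.8 + 14.1)/2 = 24.45 °C
0.408 Ra = 0.408 × 27.4 = 11.1792 mm/d equivalent
ET₀ = 0.0023 × 11.1792 × (24.45 + 17.8) × √20.7 = 0.0023 × 11.1792 × 42.25 × 4.5497 = 4.9425 mm/d
Over 5 days: 4.9425 × 5 = 24.713 mm

24.7 mm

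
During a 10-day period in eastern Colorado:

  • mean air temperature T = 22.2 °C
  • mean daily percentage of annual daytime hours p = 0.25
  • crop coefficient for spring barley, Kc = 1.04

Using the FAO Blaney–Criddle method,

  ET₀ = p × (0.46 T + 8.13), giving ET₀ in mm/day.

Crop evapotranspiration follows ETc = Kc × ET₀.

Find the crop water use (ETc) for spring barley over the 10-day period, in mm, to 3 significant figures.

ET₀ = 0.25 × (0.46 × 22.2 + 8.13) = 0.25 × 18.342 = 4.5855 mm/d
ETc = Kc × ET₀ = 1.04 × 4.5855 = 4.7689 mm/d
Over 10 days: 4.7689 × 10 = 47.689 mm

47.7 mm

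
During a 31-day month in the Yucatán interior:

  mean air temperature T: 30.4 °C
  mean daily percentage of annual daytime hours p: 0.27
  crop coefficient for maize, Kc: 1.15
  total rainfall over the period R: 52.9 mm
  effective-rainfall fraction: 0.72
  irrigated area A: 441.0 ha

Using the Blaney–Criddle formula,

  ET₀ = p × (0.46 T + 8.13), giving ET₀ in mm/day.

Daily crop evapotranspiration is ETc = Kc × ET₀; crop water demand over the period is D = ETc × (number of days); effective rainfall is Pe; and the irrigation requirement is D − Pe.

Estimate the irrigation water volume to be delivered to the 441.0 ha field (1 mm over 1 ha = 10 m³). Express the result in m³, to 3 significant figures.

ET₀ = 0.27 × (0.46 × 30.4 + 8.13) = 0.27 × 22.114 = 5.9708 mm/d
ETc = Kc × ET₀ = 1.15 × 5.9708 = 6.8664 mm/d
Crop demand D = ETc × 31 d = 6.8664 × 31 = 212.858 mm
Pe = 0.72 × 52.9 = 38.088 mm
D − Pe = 212.858 − 38.088 = 174.770 mm
Volume = 174.770 mm × 441.0 ha × 10 = 770735.7 m³

771000 m³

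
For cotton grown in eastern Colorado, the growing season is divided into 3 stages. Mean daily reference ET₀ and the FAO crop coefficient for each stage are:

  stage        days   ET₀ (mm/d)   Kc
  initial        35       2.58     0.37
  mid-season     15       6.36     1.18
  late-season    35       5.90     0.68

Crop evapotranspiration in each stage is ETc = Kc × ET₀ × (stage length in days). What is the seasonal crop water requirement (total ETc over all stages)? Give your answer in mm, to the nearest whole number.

initial: 0.37 × 2.58 × 35 = 33.41 mm
mid-season: 1.18 × 6.36 × 15 = 112.57 mm
late-season: 0.68 × 5.90 × 35 = 140.42 mm
Seasonal total = 286.40 mm

286 mm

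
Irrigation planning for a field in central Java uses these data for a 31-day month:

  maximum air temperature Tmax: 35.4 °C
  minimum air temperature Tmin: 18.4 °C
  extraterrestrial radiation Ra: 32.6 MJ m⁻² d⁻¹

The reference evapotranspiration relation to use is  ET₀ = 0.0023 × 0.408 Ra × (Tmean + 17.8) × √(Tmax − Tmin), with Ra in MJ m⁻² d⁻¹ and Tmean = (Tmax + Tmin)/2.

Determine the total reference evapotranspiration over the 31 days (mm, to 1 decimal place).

Tmean = (35.4 + 18.4)/2 = 26.90 °C
0.408 Ra = 0.408 × 32.6 = 13.3008 mm/d equivalent
ET₀ = 0.0023 × 13.3008 × (26.90 + 17.8) × √17.0 = 0.0023 × 13.3008 × 44.70 × 4.1231 = 5.6382 mm/d
Over 31 days: 5.6382 × 31 = 174.784 mm

174.8 mm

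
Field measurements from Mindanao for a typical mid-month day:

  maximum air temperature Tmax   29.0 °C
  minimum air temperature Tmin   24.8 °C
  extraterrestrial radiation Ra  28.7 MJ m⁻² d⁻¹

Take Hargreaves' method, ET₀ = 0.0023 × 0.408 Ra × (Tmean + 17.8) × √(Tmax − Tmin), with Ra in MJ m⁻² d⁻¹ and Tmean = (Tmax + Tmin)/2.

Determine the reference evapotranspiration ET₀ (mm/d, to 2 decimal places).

Tmean = (29.0 + 24.8)/2 = 26.90 °C
0.408 Ra = 0.408 × 28.7 = 11.7096 mm/d equivalent
ET₀ = 0.0023 × 11.7096 × (26.90 + 17.8) × √4.2 = 0.0023 × 11.7096 × 44.70 × 2.0494 = 2.4672 mm/d

2.47 mm/d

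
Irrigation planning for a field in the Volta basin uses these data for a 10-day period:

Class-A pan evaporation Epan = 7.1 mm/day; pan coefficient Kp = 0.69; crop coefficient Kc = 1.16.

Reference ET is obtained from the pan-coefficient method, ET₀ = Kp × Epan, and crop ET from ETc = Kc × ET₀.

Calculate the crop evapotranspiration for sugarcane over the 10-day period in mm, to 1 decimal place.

56.8 mm

ET₀ = 0.69 × 7.1 = 4.8990 mm/d
ETc = Kc × ET₀ = 1.16 × 4.8990 = 5.6828 mm/d
Over 10 days: 5.6828 × 10 = 56.828 mm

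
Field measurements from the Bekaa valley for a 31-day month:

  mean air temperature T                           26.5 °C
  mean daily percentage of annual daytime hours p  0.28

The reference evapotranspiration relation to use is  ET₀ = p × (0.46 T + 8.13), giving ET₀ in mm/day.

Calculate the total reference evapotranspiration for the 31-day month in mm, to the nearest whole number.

ET₀ = 0.28 × (0.46 × 26.5 + 8.13) = 0.28 × 20.320 = 5.6896 mm/d
Monthly total = 5.6896 × 31 = 176.378 mm

176 mm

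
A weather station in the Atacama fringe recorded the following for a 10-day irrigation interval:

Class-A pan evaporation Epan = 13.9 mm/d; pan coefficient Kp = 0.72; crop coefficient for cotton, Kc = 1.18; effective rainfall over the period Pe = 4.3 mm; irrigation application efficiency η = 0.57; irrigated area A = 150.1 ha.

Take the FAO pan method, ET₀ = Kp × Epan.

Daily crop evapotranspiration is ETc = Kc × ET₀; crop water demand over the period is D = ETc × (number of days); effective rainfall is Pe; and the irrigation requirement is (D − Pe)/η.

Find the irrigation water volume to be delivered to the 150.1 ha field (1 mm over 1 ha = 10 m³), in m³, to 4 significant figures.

ET₀ = 0.72 × 13.9 = 10.0080 mm/d
ETc = Kc × ET₀ = 1.18 × 10.0080 = 11.8094 mm/d
Crop demand D = ETc × 10 d = 11.8094 × 10 = 118.094 mm
D − Pe = 118.094 − 4.3 = 113.794 mm
Gross irrigation = 113.794 / 0.57 = 199.639 mm
Volume = 199.639 mm × 150.1 ha × 10 = 299658.1 m³

299700 m³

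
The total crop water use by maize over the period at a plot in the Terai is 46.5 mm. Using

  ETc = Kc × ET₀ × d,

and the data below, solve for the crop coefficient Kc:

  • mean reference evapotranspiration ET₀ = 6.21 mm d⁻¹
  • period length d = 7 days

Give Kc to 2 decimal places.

ETc = Kc × ET₀ × d  ⇒  Kc = ETc / (ET₀ × d)
Kc = 46.5 / (6.21 × 7) = 46.5 / 43.47 = 1.0697

1.07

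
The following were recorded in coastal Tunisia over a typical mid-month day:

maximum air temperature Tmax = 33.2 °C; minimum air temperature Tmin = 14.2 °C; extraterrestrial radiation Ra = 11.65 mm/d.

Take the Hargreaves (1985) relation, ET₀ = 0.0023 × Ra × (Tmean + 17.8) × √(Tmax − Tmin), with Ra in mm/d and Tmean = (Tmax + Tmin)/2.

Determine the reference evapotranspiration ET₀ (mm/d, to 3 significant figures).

Tmean = (33.2 + 14.2)/2 = 23.70 °C
ET₀ = 0.0023 × 11.65 × (23.70 + 17.8) × √19.0 = 0.0023 × 11.65 × 41.50 × 4.3589 = 4.8471 mm/d

4.85 mm/d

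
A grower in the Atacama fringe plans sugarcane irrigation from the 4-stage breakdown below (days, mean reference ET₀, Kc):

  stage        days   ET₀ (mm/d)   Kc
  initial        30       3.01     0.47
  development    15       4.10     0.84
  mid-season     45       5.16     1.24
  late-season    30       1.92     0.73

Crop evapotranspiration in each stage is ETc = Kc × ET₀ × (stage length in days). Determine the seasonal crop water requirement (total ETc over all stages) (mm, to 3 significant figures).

initial: 0.47 × 3.01 × 30 = 42.44 mm
development: 0.84 × 4.10 × 15 = 51.66 mm
mid-season: 1.24 × 5.16 × 45 = 287.93 mm
late-season: 0.73 × 1.92 × 30 = 42.05 mm
Seasonal total = 424.08 mm

424 mm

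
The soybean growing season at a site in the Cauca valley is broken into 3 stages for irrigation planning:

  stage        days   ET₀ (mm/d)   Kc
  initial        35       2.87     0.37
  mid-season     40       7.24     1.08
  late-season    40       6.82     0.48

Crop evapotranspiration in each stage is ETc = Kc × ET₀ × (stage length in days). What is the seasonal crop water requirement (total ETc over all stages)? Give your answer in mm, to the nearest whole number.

481 mm

initial: 0.37 × 2.87 × 35 = 37.17 mm
mid-season: 1.08 × 7.24 × 40 = 312.77 mm
late-season: 0.48 × 6.82 × 40 = 130.94 mm
Seasonal total = 480.88 mm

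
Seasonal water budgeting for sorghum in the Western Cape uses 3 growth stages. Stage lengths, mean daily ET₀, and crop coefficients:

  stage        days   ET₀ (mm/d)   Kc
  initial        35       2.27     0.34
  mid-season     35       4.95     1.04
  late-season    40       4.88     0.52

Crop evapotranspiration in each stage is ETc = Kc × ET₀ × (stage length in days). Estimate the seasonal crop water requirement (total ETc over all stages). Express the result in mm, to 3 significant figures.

initial: 0.34 × 2.27 × 35 = 27.01 mm
mid-season: 1.04 × 4.95 × 35 = 180.18 mm
late-season: 0.52 × 4.88 × 40 = 101.50 mm
Seasonal total = 308.69 mm

309 mm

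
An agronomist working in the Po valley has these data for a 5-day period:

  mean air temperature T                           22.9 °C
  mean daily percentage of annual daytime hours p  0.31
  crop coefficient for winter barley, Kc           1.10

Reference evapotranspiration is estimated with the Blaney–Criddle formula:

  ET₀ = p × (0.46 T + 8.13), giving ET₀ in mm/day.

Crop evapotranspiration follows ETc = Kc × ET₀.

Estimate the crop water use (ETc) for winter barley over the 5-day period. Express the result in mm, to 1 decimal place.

31.8 mm

ET₀ = 0.31 × (0.46 × 22.9 + 8.13) = 0.31 × 18.664 = 5.7858 mm/d
ETc = Kc × ET₀ = 1.10 × 5.7858 = 6.3644 mm/d
Over 5 days: 6.3644 × 5 = 31.822 mm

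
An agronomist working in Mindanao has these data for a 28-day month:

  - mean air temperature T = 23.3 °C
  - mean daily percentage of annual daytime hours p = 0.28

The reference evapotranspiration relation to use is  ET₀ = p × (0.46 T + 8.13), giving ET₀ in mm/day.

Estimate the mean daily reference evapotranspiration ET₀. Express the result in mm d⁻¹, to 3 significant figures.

5.28 mm d⁻¹

ET₀ = 0.28 × (0.46 × 23.3 + 8.13) = 0.28 × 18.848 = 5.2774 mm/d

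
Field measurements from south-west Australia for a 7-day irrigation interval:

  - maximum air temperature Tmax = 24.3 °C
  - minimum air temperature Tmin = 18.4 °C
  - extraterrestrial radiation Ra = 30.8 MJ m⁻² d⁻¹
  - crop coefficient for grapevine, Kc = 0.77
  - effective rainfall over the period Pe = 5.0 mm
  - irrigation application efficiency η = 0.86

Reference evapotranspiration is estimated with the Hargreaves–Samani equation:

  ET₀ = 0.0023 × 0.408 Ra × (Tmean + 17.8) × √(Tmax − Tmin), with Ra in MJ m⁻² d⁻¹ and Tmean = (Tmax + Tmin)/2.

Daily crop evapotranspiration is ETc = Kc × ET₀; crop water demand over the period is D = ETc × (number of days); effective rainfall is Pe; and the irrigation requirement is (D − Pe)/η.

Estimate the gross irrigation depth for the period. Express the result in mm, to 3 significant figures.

11.4 mm

Tmean = (24.3 + 18.4)/2 = 21.35 °C
0.408 Ra = 0.408 × 30.8 = 12.5664 mm/d equivalent
ET₀ = 0.0023 × 12.5664 × (21.35 + 17.8) × √5.9 = 0.0023 × 12.5664 × 39.15 × 2.4290 = 2.7485 mm/d
ETc = Kc × ET₀ = 0.77 × 2.7485 = 2.1163 mm/d
Crop demand D = ETc × 7 d = 2.1163 × 7 = 14.814 mm
D − Pe = 14.814 − 5.0 = 9.814 mm
Gross irrigation = 9.814 / 0.86 = 11.412 mm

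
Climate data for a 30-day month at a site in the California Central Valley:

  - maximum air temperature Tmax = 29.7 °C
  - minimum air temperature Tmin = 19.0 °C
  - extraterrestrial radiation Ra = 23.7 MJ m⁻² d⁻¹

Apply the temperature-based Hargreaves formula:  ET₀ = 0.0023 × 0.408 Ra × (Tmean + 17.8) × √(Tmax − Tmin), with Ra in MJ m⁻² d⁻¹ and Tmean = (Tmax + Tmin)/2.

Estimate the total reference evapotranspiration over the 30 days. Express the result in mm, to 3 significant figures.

92.0 mm

Tmean = (29.7 + 19.0)/2 = 24.35 °C
0.408 Ra = 0.408 × 23.7 = 9.6696 mm/d equivalent
ET₀ = 0.0023 × 9.6696 × (24.35 + 17.8) × √10.7 = 0.0023 × 9.6696 × 42.15 × 3.2711 = 3.0664 mm/d
Over 30 days: 3.0664 × 30 = 91.992 mm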